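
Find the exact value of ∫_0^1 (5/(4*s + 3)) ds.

-5*log(3)/4 + 5*log(7)/4

An antiderivative is F(s) = 5*log(4*s + 3)/4.
Then F(1) - F(0) = (5*log(7)/4) - (5*log(3)/4) = -5*log(3)/4 + 5*log(7)/4.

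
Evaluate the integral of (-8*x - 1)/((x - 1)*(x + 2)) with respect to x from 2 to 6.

-3*log(5) - 5*log(2)

Factor the denominator: x**2 + x - 2 = (x + 2)(x - 1).
Partial fractions: (-8*x - 1)/((x - 1)*(x + 2)) = -5/(x + 2) - 3/(x - 1).
An antiderivative is F(x) = -3*log(x - 1) - 5*log(x + 2).
Then F(6) - F(2) = (-15*log(2) - 3*log(5)) - (-10*log(2)) = -3*log(5) - 5*log(2).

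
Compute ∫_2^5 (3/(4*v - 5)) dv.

3*log(5)/4

An antiderivative is F(v) = 3*log(4*v - 5)/4.
Then F(5) - F(2) = (3*log(15)/4) - (3*log(3)/4) = 3*log(5)/4.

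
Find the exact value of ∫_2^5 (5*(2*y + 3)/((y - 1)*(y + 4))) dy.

5*log(2) + 5*log(3)

Factor the denominator: y**2 + 3*y - 4 = (y + 4)(y - 1).
Partial fractions: 5*(2*y + 3)/((y - 1)*(y + 4)) = 5/(y + 4) + 5/(y - 1).
An antiderivative is F(y) = 5*log(y - 1) + 5*log(y + 4).
Then F(5) - F(2) = (10*log(2) + 10*log(3)) - (5*log(2) + 5*log(3)) = 5*log(2) + 5*log(3).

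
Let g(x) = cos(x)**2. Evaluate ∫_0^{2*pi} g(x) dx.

Use the identity cos^2(x) = (1 + cos(2*x))/2.
An antiderivative is F(x) = x/2 + sin(2*x)/4.
Then F(2*pi) - F(0) = (pi) - (0) = pi.

pi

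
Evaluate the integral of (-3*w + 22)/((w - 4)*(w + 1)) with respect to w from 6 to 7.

-17*log(2) + 2*log(3) + 5*log(7)

Factor the denominator: w**2 - 3*w - 4 = (w + 1)(w - 4).
Partial fractions: (-3*w + 22)/((w - 4)*(w + 1)) = -5/(w + 1) + 2/(w - 4).
An antiderivative is F(w) = 2*log(w - 4) - 5*log(w + 1).
Then F(7) - F(6) = (-15*log(2) + 2*log(3)) - (-5*log(7) + 2*log(2)) = -17*log(2) + 2*log(3) + 5*log(7).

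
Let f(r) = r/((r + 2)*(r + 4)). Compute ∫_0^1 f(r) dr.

Factor the denominator: r**2 + 6*r + 8 = (r + 4)(r + 2).
Partial fractions: r/((r + 2)*(r + 4)) = 2/(r + 4) - 1/(r + 2).
An antiderivative is F(r) = -log(r + 2) + 2*log(r + 4).
Then F(1) - F(0) = (log(25/3)) - (log(8)) = log(25/24).

log(25/24)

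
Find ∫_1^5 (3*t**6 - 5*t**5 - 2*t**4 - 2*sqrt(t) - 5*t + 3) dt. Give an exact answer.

2012372/105 - 20*sqrt(5)/3

By the power rule, an antiderivative is F(t) = 3*t**7/7 - 5*t**6/6 - 2*t**5/5 - 4*t**(3/2)/3 - 5*t**2/2 + 3*t.
Then F(5) - F(1) = (402440/21 - 20*sqrt(5)/3) - (-172/105) = 2012372/105 - 20*sqrt(5)/3.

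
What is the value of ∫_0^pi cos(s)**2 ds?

pi/2

Use the identity cos^2(s) = (1 + cos(2*s))/2.
An antiderivative is F(s) = s/2 + sin(2*s)/4.
Then F(pi) - F(0) = (pi/2) - (0) = pi/2.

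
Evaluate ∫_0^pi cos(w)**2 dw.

pi/2

Use the identity cos^2(w) = (1 + cos(2*w))/2.
An antiderivative is F(w) = w/2 + sin(2*w)/4.
Then F(pi) - F(0) = (pi/2) - (0) = pi/2.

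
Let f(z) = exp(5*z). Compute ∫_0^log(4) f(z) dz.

1023/5

Let u = exp(z), so du = exp(z) dz. When z = 0, u = 1; when z = log(4), u = 4.
The integral becomes ∫ u**4 du from 1 to 4, with antiderivative u**5/5.
Back in z: F(z) = exp(5*z)/5.
Then F(log(4)) - F(0) = (1024/5) - (1/5) = 1023/5.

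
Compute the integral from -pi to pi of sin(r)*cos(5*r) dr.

0

Use the identity sin(r)cos(5*r) = [sin(6*r) + sin(-4*r)]/2.
An antiderivative is F(r) = cos(4*r)/8 - cos(6*r)/12.
Then F(pi) - F(-pi) = (1/24) - (1/24) = 0.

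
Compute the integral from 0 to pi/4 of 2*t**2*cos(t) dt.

sqrt(2)*(-32 + pi**2 + 8*pi)/16

Integrate by parts twice (u = t^2, dv = 2*cos(t) dt).
An antiderivative is F(t) = 2*t**2*sin(t) + 4*t*cos(t) - 4*sin(t).
Then F(pi/4) - F(0) = (sqrt(2)*(-32 + pi**2 + 8*pi)/16) - (0) = sqrt(2)*(-32 + pi**2 + 8*pi)/16.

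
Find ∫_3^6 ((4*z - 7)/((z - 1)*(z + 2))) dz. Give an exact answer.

-6*log(5) + 16*log(2)

Factor the denominator: z**2 + z - 2 = (z + 2)(z - 1).
Partial fractions: (4*z - 7)/((z - 1)*(z + 2)) = 5/(z + 2) - 1/(z - 1).
An antiderivative is F(z) = -log(z - 1) + 5*log(z + 2).
Then F(6) - F(3) = (-log(5) + 15*log(2)) - (-log(2) + 5*log(5)) = -6*log(5) + 16*log(2).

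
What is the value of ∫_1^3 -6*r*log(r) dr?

Integrate by parts once (u = ln r, dv = -6*r dr).
An antiderivative is F(r) = -3*r**2*(2*log(r) - 1)/2.
Then F(3) - F(1) = (27/2 - 27*log(3)) - (3/2) = 12 - 27*log(3).

12 - 27*log(3)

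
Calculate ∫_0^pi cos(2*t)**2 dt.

Use the identity cos^2(2*t) = (1 + cos(4*t))/2.
An antiderivative is F(t) = t/2 + sin(4*t)/8.
Then F(pi) - F(0) = (pi/2) - (0) = pi/2.

pi/2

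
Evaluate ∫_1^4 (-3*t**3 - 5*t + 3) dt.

-879/4

By the power rule, an antiderivative is F(t) = -3*t**4/4 - 5*t**2/2 + 3*t.
Then F(4) - F(1) = (-220) - (-1/4) = -879/4.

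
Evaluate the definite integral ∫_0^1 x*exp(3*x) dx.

1/9 + 2*exp(3)/9

Integrate by parts once (u = x, dv = exp(3*x) dx).
An antiderivative is F(x) = (3*x - 1)*exp(3*x)/9.
Then F(1) - F(0) = (2*exp(3)/9) - (-1/9) = 1/9 + 2*exp(3)/9.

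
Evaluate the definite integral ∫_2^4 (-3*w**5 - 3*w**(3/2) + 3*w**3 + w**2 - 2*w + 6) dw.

By the power rule, an antiderivative is F(w) = -w**6/2 - 6*w**(5/2)/5 + 3*w**4/4 + w**3/3 - w**2 + 6*w.
Then F(4) - F(2) = (-27976/15) - (-28/3 - 24*sqrt(2)/5) = -27836/15 + 24*sqrt(2)/5.

-27836/15 + 24*sqrt(2)/5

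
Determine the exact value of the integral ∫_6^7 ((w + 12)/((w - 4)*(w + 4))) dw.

log(45/22)

Factor the denominator: w**2 - 16 = (w + 4)(w - 4).
Partial fractions: (w + 12)/((w - 4)*(w + 4)) = -1/(w + 4) + 2/(w - 4).
An antiderivative is F(w) = 2*log(w - 4) - log(w + 4).
Then F(7) - F(6) = (log(9/11)) - (log(2/5)) = log(45/22).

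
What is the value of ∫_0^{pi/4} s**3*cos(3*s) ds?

Integrate by parts 3 times (u = s^3, dv = cos(3*s) ds).
An antiderivative is F(s) = s**3*sin(3*s)/3 + s**2*cos(3*s)/3 - 2*s*sin(3*s)/9 - 2*cos(3*s)/27.
Then F(pi/4) - F(0) = (sqrt(2)*(-36*pi**2 - 96*pi + 128 + 9*pi**3)/3456) - (-2/27) = -sqrt(2)*pi**2/96 - sqrt(2)*pi/36 + sqrt(2)/27 + 2/27 + sqrt(2)*pi**3/384.

-sqrt(2)*pi**2/96 - sqrt(2)*pi/36 + sqrt(2)/27 + 2/27 + sqrt(2)*pi**3/384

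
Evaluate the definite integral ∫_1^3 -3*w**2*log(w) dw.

26/3 - 27*log(3)

Integrate by parts once (u = ln w, dv = -3*w**2 dw).
An antiderivative is F(w) = -w**3*(3*log(w) - 1)/3.
Then F(3) - F(1) = (9 - 27*log(3)) - (1/3) = 26/3 - 27*log(3).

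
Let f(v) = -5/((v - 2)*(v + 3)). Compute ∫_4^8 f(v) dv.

log(11/21)

Factor the denominator: v**2 + v - 6 = (v + 3)(v - 2).
Partial fractions: -5/((v - 2)*(v + 3)) = 1/(v + 3) - 1/(v - 2).
An antiderivative is F(v) = -log(v - 2) + log(v + 3).
Then F(8) - F(4) = (log(11/6)) - (log(7/2)) = log(11/21).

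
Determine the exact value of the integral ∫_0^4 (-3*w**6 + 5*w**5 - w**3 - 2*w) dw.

-77456/21

By the power rule, an antiderivative is F(w) = -3*w**7/7 + 5*w**6/6 - w**4/4 - w**2.
Then F(4) - F(0) = (-77456/21) - (0) = -77456/21.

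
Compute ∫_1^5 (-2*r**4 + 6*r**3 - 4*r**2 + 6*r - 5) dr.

-6404/15

By the power rule, an antiderivative is F(r) = -2*r**5/5 + 3*r**4/2 - 4*r**3/3 + 3*r**2 - 5*r.
Then F(5) - F(1) = (-2575/6) - (-67/30) = -6404/15.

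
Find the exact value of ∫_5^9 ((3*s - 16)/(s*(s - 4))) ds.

-5*log(5) + 8*log(3)

Factor the denominator: s**2 - 4*s = s(s - 4).
Partial fractions: (3*s - 16)/(s*(s - 4)) = 4/s - 1/(s - 4).
An antiderivative is F(s) = 4*log(s) - log(s - 4).
Then F(9) - F(5) = (-log(5) + 8*log(3)) - (4*log(5)) = -5*log(5) + 8*log(3).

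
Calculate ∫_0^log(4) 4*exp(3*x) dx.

Let u = exp(x), so du = exp(x) dx. When x = 0, u = 1; when x = log(4), u = 4.
The integral becomes 4·∫ u**2 du from 1 to 4, with antiderivative 4*u**3/3.
Back in x: F(x) = 4*exp(3*x)/3.
Then F(log(4)) - F(0) = (256/3) - (4/3) = 84.

84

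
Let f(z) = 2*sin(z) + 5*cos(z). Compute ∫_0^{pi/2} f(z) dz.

7

An antiderivative is F(z) = 5*sin(z) - 2*cos(z).
Then F(pi/2) - F(0) = (5) - (-2) = 7.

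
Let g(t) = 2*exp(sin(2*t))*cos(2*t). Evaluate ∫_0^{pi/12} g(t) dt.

Let u = sin(2*t), so du = 2*cos(2*t) dt. When t = 0, u = 0; when t = pi/12, u = 1/2.
The integral becomes ∫ exp(u) du from 0 to 1/2, with antiderivative exp(u).
Back in t: F(t) = exp(sin(2*t)).
Then F(pi/12) - F(0) = (exp(1/2)) - (1) = -1 + exp(1/2).

-1 + exp(1/2)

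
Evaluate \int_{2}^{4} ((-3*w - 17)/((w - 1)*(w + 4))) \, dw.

-5*log(3) + 2*log(2)

Factor the denominator: w**2 + 3*w - 4 = (w + 4)(w - 1).
Partial fractions: (-3*w - 17)/((w - 1)*(w + 4)) = 1/(w + 4) - 4/(w - 1).
An antiderivative is F(w) = -4*log(w - 1) + log(w + 4).
Then F(4) - F(2) = (log(8/81)) - (log(6)) = -5*log(3) + 2*log(2).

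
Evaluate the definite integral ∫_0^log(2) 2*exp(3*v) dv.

14/3

Let u = exp(v), so du = exp(v) dv. When v = 0, u = 1; when v = log(2), u = 2.
The integral becomes 2·∫ u**2 du from 1 to 2, with antiderivative 2*u**3/3.
Back in v: F(v) = 2*exp(3*v)/3.
Then F(log(2)) - F(0) = (16/3) - (2/3) = 14/3.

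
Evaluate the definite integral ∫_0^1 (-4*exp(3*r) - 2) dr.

-4*exp(3)/3 - 2/3

An antiderivative is F(r) = -4*exp(3*r)/3 - 2*r.
Then F(1) - F(0) = (-4*exp(3)/3 - 2) - (-4/3) = -4*exp(3)/3 - 2/3.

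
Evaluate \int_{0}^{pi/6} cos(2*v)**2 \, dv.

Use the identity cos^2(2*v) = (1 + cos(4*v))/2.
An antiderivative is F(v) = v/2 + sin(4*v)/8.
Then F(pi/6) - F(0) = (sqrt(3)/16 + pi/12) - (0) = sqrt(3)/16 + pi/12.

sqrt(3)/16 + pi/12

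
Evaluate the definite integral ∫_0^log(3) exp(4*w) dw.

Let u = exp(w), so du = exp(w) dw. When w = 0, u = 1; when w = log(3), u = 3.
The integral becomes ∫ u**3 du from 1 to 3, with antiderivative u**4/4.
Back in w: F(w) = exp(4*w)/4.
Then F(log(3)) - F(0) = (81/4) - (1/4) = 20.

20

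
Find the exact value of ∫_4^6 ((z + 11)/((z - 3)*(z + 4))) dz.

Factor the denominator: z**2 + z - 12 = (z + 4)(z - 3).
Partial fractions: (z + 11)/((z - 3)*(z + 4)) = -1/(z + 4) + 2/(z - 3).
An antiderivative is F(z) = 2*log(z - 3) - log(z + 4).
Then F(6) - F(4) = (log(9/10)) - (-log(8)) = log(36/5).

log(36/5)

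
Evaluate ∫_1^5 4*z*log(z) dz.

Integrate by parts once (u = ln z, dv = 4*z dz).
An antiderivative is F(z) = z**2*(2*log(z) - 1).
Then F(5) - F(1) = (-25 + 50*log(5)) - (-1) = -24 + 50*log(5).

-24 + 50*log(5)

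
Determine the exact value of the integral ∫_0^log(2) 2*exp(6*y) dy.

Let u = exp(y), so du = exp(y) dy. When y = 0, u = 1; when y = log(2), u = 2.
The integral becomes 2·∫ u**5 du from 1 to 2, with antiderivative u**6/3.
Back in y: F(y) = exp(6*y)/3.
Then F(log(2)) - F(0) = (64/3) - (1/3) = 21.

21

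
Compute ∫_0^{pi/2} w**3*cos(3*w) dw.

-pi**3/24 + 2/27 + pi/9

Integrate by parts 3 times (u = w^3, dv = cos(3*w) dw).
An antiderivative is F(w) = w**3*sin(3*w)/3 + w**2*cos(3*w)/3 - 2*w*sin(3*w)/9 - 2*cos(3*w)/27.
Then F(pi/2) - F(0) = (-pi**3/24 + pi/9) - (-2/27) = -pi**3/24 + 2/27 + pi/9.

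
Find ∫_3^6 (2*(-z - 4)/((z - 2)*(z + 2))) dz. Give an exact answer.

Factor the denominator: z**2 - 4 = (z + 2)(z - 2).
Partial fractions: 2*(-z - 4)/((z - 2)*(z + 2)) = 1/(z + 2) - 3/(z - 2).
An antiderivative is F(z) = -3*log(z - 2) + log(z + 2).
Then F(6) - F(3) = (-log(8)) - (log(5)) = -log(40).

-log(40)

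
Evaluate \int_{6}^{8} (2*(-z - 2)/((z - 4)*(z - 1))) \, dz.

-2*log(5) - 4*log(2) + 2*log(7)

Factor the denominator: z**2 - 5*z + 4 = (z - 1)(z - 4).
Partial fractions: 2*(-z - 2)/((z - 4)*(z - 1)) = 2/(z - 1) - 4/(z - 4).
An antiderivative is F(z) = -4*log(z - 4) + 2*log(z - 1).
Then F(8) - F(6) = (-8*log(2) + 2*log(7)) - (log(25/16)) = -2*log(5) - 4*log(2) + 2*log(7).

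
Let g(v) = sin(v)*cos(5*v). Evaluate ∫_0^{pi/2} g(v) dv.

Use the identity sin(v)cos(5*v) = [sin(6*v) + sin(-4*v)]/2.
An antiderivative is F(v) = cos(4*v)/8 - cos(6*v)/12.
Then F(pi/2) - F(0) = (5/24) - (1/24) = 1/6.

1/6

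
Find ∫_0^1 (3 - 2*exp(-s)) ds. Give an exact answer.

An antiderivative is F(s) = 3*s + 2*exp(-s).
Then F(1) - F(0) = (2*exp(-1) + 3) - (2) = 2*exp(-1) + 1.

2*exp(-1) + 1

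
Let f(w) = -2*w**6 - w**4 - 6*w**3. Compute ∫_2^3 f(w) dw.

-50959/70

By the power rule, an antiderivative is F(w) = -2*w**7/7 - w**5/5 - 3*w**4/2.
Then F(3) - F(2) = (-55647/70) - (-2344/35) = -50959/70.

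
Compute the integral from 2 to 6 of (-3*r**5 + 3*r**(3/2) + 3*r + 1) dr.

By the power rule, an antiderivative is F(r) = -r**6/2 + 6*r**(5/2)/5 + 3*r**2/2 + r.
Then F(6) - F(2) = (-23268 + 216*sqrt(6)/5) - (-24 + 24*sqrt(2)/5) = -23244 - 24*sqrt(2)/5 + 216*sqrt(6)/5.

-23244 - 24*sqrt(2)/5 + 216*sqrt(6)/5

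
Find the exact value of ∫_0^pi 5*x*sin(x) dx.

5*pi

Integrate by parts once (u = x, dv = 5*sin(x) dx).
An antiderivative is F(x) = -5*x*cos(x) + 5*sin(x).
Then F(pi) - F(0) = (5*pi) - (0) = 5*pi.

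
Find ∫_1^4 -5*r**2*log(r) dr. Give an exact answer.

35 - 640*log(2)/3

Integrate by parts once (u = ln r, dv = -5*r**2 dr).
An antiderivative is F(r) = -5*r**3*(3*log(r) - 1)/9.
Then F(4) - F(1) = (320/9 - 640*log(2)/3) - (5/9) = 35 - 640*log(2)/3.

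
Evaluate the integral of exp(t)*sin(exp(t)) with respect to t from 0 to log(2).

-cos(2) + cos(1)

Let u = exp(t), so du = exp(t) dt. When t = 0, u = 1; when t = log(2), u = 2.
The integral becomes ∫ sin(u) du from 1 to 2, with antiderivative -cos(u).
Back in t: F(t) = -cos(exp(t)).
Then F(log(2)) - F(0) = (-cos(2)) - (-cos(1)) = -cos(2) + cos(1).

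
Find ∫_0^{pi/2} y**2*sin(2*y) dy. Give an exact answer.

-1/2 + pi**2/8

Integrate by parts twice (u = y^2, dv = sin(2*y) dy).
An antiderivative is F(y) = -y**2*cos(2*y)/2 + y*sin(2*y)/2 + cos(2*y)/4.
Then F(pi/2) - F(0) = (-1/4 + pi**2/8) - (1/4) = -1/2 + pi**2/8.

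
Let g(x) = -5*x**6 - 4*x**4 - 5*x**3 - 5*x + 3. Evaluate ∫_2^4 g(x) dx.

-445516/35

By the power rule, an antiderivative is F(x) = -5*x**7/7 - 4*x**5/5 - 5*x**4/4 - 5*x**2/2 + 3*x.
Then F(4) - F(2) = (-450452/35) - (-4936/35) = -445516/35.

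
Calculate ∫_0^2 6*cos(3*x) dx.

2*sin(6)

Let u = 3*x, so du = 3 dx. When x = 0, u = 0; when x = 2, u = 6.
The integral becomes 2·∫ cos(u) du from 0 to 6, with antiderivative 2*sin(u).
Back in x: F(x) = 2*sin(3*x).
Then F(2) - F(0) = (2*sin(6)) - (0) = 2*sin(6).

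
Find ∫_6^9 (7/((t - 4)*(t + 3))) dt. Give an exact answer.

Factor the denominator: t**2 - t - 12 = (t + 3)(t - 4).
Partial fractions: 7/((t - 4)*(t + 3)) = -1/(t + 3) + 1/(t - 4).
An antiderivative is F(t) = log(t - 4) - log(t + 3).
Then F(9) - F(6) = (log(5/12)) - (log(2/9)) = log(15/8).

log(15/8)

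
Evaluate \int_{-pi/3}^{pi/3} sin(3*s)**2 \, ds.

pi/3

Use the identity sin^2(3*s) = (1 - cos(6*s))/2.
An antiderivative is F(s) = s/2 - sin(6*s)/12.
Then F(pi/3) - F(-pi/3) = (pi/6) - (-pi/6) = pi/3.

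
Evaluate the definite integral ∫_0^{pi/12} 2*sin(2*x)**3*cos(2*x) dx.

Let u = sin(2*x), so du = 2*cos(2*x) dx. When x = 0, u = 0; when x = pi/12, u = 1/2.
The integral becomes ∫ u**3 du from 0 to 1/2, with antiderivative u**4/4.
Back in x: F(x) = sin(2*x)**4/4.
Then F(pi/12) - F(0) = (1/64) - (0) = 1/64.

1/64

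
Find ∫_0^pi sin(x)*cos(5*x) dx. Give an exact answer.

0

Use the identity sin(x)cos(5*x) = [sin(6*x) + sin(-4*x)]/2.
An antiderivative is F(x) = cos(4*x)/8 - cos(6*x)/12.
Then F(pi) - F(0) = (1/24) - (1/24) = 0.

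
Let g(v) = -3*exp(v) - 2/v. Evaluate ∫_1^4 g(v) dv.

An antiderivative is F(v) = -3*exp(v) - 2*log(v).
Then F(4) - F(1) = (-3*exp(4) - log(16)) - (-3*exp(1)) = -3*exp(4) - log(16) + 3*exp(1).

-3*exp(4) - log(16) + 3*exp(1)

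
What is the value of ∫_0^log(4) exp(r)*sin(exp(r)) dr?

Let u = exp(r), so du = exp(r) dr. When r = 0, u = 1; when r = log(4), u = 4.
The integral becomes ∫ sin(u) du from 1 to 4, with antiderivative -cos(u).
Back in r: F(r) = -cos(exp(r)).
Then F(log(4)) - F(0) = (-cos(4)) - (-cos(1)) = cos(1) - cos(4).

cos(1) - cos(4)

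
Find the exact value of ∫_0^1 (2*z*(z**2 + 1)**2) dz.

7/3

Let u = z**2 + 1, so du = 2*z dz. When z = 0, u = 1; when z = 1, u = 2.
The integral becomes ∫ u**2 du from 1 to 2, with antiderivative u**3/3.
Back in z: F(z) = (z**2 + 1)**3/3.
Then F(1) - F(0) = (8/3) - (1/3) = 7/3.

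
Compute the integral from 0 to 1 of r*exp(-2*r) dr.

(-3 + exp(2))*exp(-2)/4

Integrate by parts once (u = r, dv = exp(-2*r) dr).
An antiderivative is F(r) = (-2*r - 1)*exp(-2*r)/4.
Then F(1) - F(0) = (-3*exp(-2)/4) - (-1/4) = (-3 + exp(2))*exp(-2)/4.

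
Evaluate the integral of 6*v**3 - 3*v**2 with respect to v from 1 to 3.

By the power rule, an antiderivative is F(v) = 3*v**4/2 - v**3.
Then F(3) - F(1) = (189/2) - (1/2) = 94.

94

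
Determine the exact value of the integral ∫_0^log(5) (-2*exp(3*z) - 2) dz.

-248/3 - log(25)

An antiderivative is F(z) = -2*exp(3*z)/3 - 2*z.
Then F(log(5)) - F(0) = (-250/3 - log(25)) - (-2/3) = -248/3 - log(25).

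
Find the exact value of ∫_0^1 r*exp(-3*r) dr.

Integrate by parts once (u = r, dv = exp(-3*r) dr).
An antiderivative is F(r) = (-3*r - 1)*exp(-3*r)/9.
Then F(1) - F(0) = (-4*exp(-3)/9) - (-1/9) = (-4 + exp(3))*exp(-3)/9.

(-4 + exp(3))*exp(-3)/9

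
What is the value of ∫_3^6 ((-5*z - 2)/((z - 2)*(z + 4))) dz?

Factor the denominator: z**2 + 2*z - 8 = (z + 4)(z - 2).
Partial fractions: (-5*z - 2)/((z - 2)*(z + 4)) = -3/(z + 4) - 2/(z - 2).
An antiderivative is F(z) = -2*log(z - 2) - 3*log(z + 4).
Then F(6) - F(3) = (-7*log(2) - 3*log(5)) - (-3*log(7)) = -7*log(2) - 3*log(5) + 3*log(7).

-7*log(2) - 3*log(5) + 3*log(7)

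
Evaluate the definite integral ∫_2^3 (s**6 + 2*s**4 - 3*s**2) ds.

By the power rule, an antiderivative is F(s) = s**7/7 + 2*s**5/5 - s**3.
Then F(3) - F(2) = (13392/35) - (808/35) = 12584/35.

12584/35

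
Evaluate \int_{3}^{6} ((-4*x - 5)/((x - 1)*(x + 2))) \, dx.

Factor the denominator: x**2 + x - 2 = (x + 2)(x - 1).
Partial fractions: (-4*x - 5)/((x - 1)*(x + 2)) = -1/(x + 2) - 3/(x - 1).
An antiderivative is F(x) = -3*log(x - 1) - log(x + 2).
Then F(6) - F(3) = (-3*log(5) - 3*log(2)) - (-log(40)) = -log(25).

-log(25)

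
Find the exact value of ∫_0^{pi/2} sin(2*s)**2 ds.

pi/4

Use the identity sin^2(2*s) = (1 - cos(4*s))/2.
An antiderivative is F(s) = s/2 - sin(4*s)/8.
Then F(pi/2) - F(0) = (pi/4) - (0) = pi/4.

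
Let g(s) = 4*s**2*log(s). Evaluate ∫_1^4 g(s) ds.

Integrate by parts once (u = ln s, dv = 4*s**2 ds).
An antiderivative is F(s) = 4*s**3*(3*log(s) - 1)/9.
Then F(4) - F(1) = (-256/9 + 512*log(2)/3) - (-4/9) = -28 + 512*log(2)/3.

-28 + 512*log(2)/3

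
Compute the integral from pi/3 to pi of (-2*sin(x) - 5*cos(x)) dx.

-3 + 5*sqrt(3)/2

An antiderivative is F(x) = -5*sin(x) + 2*cos(x).
Then F(pi) - F(pi/3) = (-2) - (1 - 5*sqrt(3)/2) = -3 + 5*sqrt(3)/2.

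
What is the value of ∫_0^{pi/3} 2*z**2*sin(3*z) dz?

Integrate by parts twice (u = z^2, dv = 2*sin(3*z) dz).
An antiderivative is F(z) = -2*z**2*cos(3*z)/3 + 4*z*sin(3*z)/9 + 4*cos(3*z)/27.
Then F(pi/3) - F(0) = (-4/27 + 2*pi**2/27) - (4/27) = -8/27 + 2*pi**2/27.

-8/27 + 2*pi**2/27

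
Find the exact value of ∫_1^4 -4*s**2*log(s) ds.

Integrate by parts once (u = ln s, dv = -4*s**2 ds).
An antiderivative is F(s) = -4*s**3*(3*log(s) - 1)/9.
Then F(4) - F(1) = (256/9 - 512*log(2)/3) - (4/9) = 28 - 512*log(2)/3.

28 - 512*log(2)/3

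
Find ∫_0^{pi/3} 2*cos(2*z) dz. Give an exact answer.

An antiderivative is F(z) = sin(2*z).
Then F(pi/3) - F(0) = (sqrt(3)/2) - (0) = sqrt(3)/2.

sqrt(3)/2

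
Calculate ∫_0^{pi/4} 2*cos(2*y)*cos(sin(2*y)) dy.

Let u = sin(2*y), so du = 2*cos(2*y) dy. When y = 0, u = 0; when y = pi/4, u = 1.
The integral becomes ∫ cos(u) du from 0 to 1, with antiderivative sin(u).
Back in y: F(y) = sin(sin(2*y)).
Then F(pi/4) - F(0) = (sin(1)) - (0) = sin(1).

sin(1)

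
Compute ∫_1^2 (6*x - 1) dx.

By the power rule, an antiderivative is F(x) = 3*x**2 - x.
Then F(2) - F(1) = (10) - (2) = 8.

8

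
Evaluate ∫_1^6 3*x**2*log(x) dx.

-215/3 + 216*log(2) + 216*log(3)

Integrate by parts once (u = ln x, dv = 3*x**2 dx).
An antiderivative is F(x) = x**3*(3*log(x) - 1)/3.
Then F(6) - F(1) = (-72 + 216*log(2) + 216*log(3)) - (-1/3) = -215/3 + 216*log(2) + 216*log(3).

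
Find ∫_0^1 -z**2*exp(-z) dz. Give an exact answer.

Integrate by parts twice (u = z^2, dv = -exp(-z) dz).
An antiderivative is F(z) = (z**2 + 2*z + 2)*exp(-z).
Then F(1) - F(0) = (5*exp(-1)) - (2) = -2 + 5*exp(-1).

-2 + 5*exp(-1)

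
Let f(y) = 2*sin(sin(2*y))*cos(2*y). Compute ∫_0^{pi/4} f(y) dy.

1 - cos(1)

Let u = sin(2*y), so du = 2*cos(2*y) dy. When y = 0, u = 0; when y = pi/4, u = 1.
The integral becomes ∫ sin(u) du from 0 to 1, with antiderivative -cos(u).
Back in y: F(y) = -cos(sin(2*y)).
Then F(pi/4) - F(0) = (-cos(1)) - (-1) = 1 - cos(1).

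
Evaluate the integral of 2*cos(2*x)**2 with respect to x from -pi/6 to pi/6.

Use the identity cos^2(2*x) = (1 + cos(4*x))/2.
An antiderivative is F(x) = x + sin(4*x)/4.
Then F(pi/6) - F(-pi/6) = (sqrt(3)/8 + pi/6) - (-pi/6 - sqrt(3)/8) = sqrt(3)/4 + pi/3.

sqrt(3)/4 + pi/3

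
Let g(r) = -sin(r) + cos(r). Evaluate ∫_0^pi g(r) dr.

-2

An antiderivative is F(r) = sin(r) + cos(r).
Then F(pi) - F(0) = (-1) - (1) = -2.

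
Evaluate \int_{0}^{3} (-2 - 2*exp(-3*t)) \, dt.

An antiderivative is F(t) = -2*t + 2*exp(-3*t)/3.
Then F(3) - F(0) = (-6 + 2*exp(-9)/3) - (2/3) = -20/3 + 2*exp(-9)/3.

-20/3 + 2*exp(-9)/3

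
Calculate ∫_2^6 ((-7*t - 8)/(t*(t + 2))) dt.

Factor the denominator: t**2 + 2*t = (t + 2)t.
Partial fractions: (-7*t - 8)/(t*(t + 2)) = -3/(t + 2) - 4/t.
An antiderivative is F(t) = -4*log(t) - 3*log(t + 2).
Then F(6) - F(2) = (-13*log(2) - 4*log(3)) - (-10*log(2)) = -4*log(3) - 3*log(2).

-4*log(3) - 3*log(2)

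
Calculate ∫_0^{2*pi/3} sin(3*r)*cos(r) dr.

9/16

Use the identity sin(3*r)cos(r) = [sin(4*r) + sin(2*r)]/2.
An antiderivative is F(r) = -cos(2*r)/4 - cos(4*r)/8.
Then F(2*pi/3) - F(0) = (3/16) - (-3/8) = 9/16.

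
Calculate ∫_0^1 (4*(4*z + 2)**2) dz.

Let u = 4*z + 2, so du = 4 dz. When z = 0, u = 2; when z = 1, u = 6.
The integral becomes ∫ u**2 du from 2 to 6, with antiderivative u**3/3.
Back in z: F(z) = (4*z + 2)**3/3.
Then F(1) - F(0) = (72) - (8/3) = 208/3.

208/3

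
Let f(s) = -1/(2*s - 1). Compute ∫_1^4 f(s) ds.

-log(7)/2

An antiderivative is F(s) = -log(2*s - 1)/2.
Then F(4) - F(1) = (-log(7)/2) - (0) = -log(7)/2.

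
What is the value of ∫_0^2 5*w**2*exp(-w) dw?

10 - 50*exp(-2)

Integrate by parts twice (u = w^2, dv = 5*exp(-w) dw).
An antiderivative is F(w) = (-5*w**2 - 10*w - 10)*exp(-w).
Then F(2) - F(0) = (-50*exp(-2)) - (-10) = 10 - 50*exp(-2).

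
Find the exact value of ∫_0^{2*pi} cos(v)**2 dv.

Use the identity cos^2(v) = (1 + cos(2*v))/2.
An antiderivative is F(v) = v/2 + sin(2*v)/4.
Then F(2*pi) - F(0) = (pi) - (0) = pi.

pi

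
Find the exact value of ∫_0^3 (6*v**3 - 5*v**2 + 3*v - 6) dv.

By the power rule, an antiderivative is F(v) = 3*v**4/2 - 5*v**3/3 + 3*v**2/2 - 6*v.
Then F(3) - F(0) = (72) - (0) = 72.

72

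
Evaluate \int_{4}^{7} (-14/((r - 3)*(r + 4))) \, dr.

-10*log(2) + 2*log(11)

Factor the denominator: r**2 + r - 12 = (r + 4)(r - 3).
Partial fractions: -14/((r - 3)*(r + 4)) = 2/(r + 4) - 2/(r - 3).
An antiderivative is F(r) = -2*log(r - 3) + 2*log(r + 4).
Then F(7) - F(4) = (-4*log(2) + 2*log(11)) - (log(64)) = -10*log(2) + 2*log(11).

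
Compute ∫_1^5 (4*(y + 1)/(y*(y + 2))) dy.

Factor the denominator: y**2 + 2*y = (y + 2)y.
Partial fractions: 4*(y + 1)/(y*(y + 2)) = 2/(y + 2) + 2/y.
An antiderivative is F(y) = 2*log(y) + 2*log(y + 2).
Then F(5) - F(1) = (2*log(5) + 2*log(7)) - (log(9)) = -2*log(3) + 2*log(5) + 2*log(7).

-2*log(3) + 2*log(5) + 2*log(7)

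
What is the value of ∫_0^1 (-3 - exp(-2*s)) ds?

An antiderivative is F(s) = -3*s + exp(-2*s)/2.
Then F(1) - F(0) = (-3 + exp(-2)/2) - (1/2) = -7/2 + exp(-2)/2.

-7/2 + exp(-2)/2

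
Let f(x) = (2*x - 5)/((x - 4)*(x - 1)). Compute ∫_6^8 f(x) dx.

Factor the denominator: x**2 - 5*x + 4 = (x - 1)(x - 4).
Partial fractions: (2*x - 5)/((x - 4)*(x - 1)) = 1/(x - 1) + 1/(x - 4).
An antiderivative is F(x) = log(x - 4) + log(x - 1).
Then F(8) - F(6) = (log(28)) - (log(10)) = log(14/5).

log(14/5)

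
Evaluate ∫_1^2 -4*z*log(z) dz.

3 - 8*log(2)

Integrate by parts once (u = ln z, dv = -4*z dz).
An antiderivative is F(z) = -z**2*(2*log(z) - 1).
Then F(2) - F(1) = (4 - 8*log(2)) - (1) = 3 - 8*log(2).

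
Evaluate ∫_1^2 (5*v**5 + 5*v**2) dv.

385/6

By the power rule, an antiderivative is F(v) = 5*v**6/6 + 5*v**3/3.
Then F(2) - F(1) = (200/3) - (5/2) = 385/6.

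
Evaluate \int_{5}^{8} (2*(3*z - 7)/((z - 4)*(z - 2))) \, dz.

11*log(2)

Factor the denominator: z**2 - 6*z + 8 = (z - 2)(z - 4).
Partial fractions: 2*(3*z - 7)/((z - 4)*(z - 2)) = 1/(z - 2) + 5/(z - 4).
An antiderivative is F(z) = 5*log(z - 4) + log(z - 2).
Then F(8) - F(5) = (log(3) + 11*log(2)) - (log(3)) = 11*log(2).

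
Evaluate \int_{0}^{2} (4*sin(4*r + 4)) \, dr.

Let u = 4*r + 4, so du = 4 dr. When r = 0, u = 4; when r = 2, u = 12.
The integral becomes ∫ sin(u) du from 4 to 12, with antiderivative -cos(u).
Back in r: F(r) = -cos(4*r + 4).
Then F(2) - F(0) = (-cos(12)) - (-cos(4)) = -cos(12) + cos(4).

-cos(12) + cos(4)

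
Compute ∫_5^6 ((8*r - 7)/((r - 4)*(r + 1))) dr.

-3*log(3) + 2*log(2) + 3*log(7)

Factor the denominator: r**2 - 3*r - 4 = (r + 1)(r - 4).
Partial fractions: (8*r - 7)/((r - 4)*(r + 1)) = 3/(r + 1) + 5/(r - 4).
An antiderivative is F(r) = 5*log(r - 4) + 3*log(r + 1).
Then F(6) - F(5) = (5*log(2) + 3*log(7)) - (3*log(2) + 3*log(3)) = -3*log(3) + 2*log(2) + 3*log(7).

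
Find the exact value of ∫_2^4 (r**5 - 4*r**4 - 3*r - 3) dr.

-728/5

By the power rule, an antiderivative is F(r) = r**6/6 - 4*r**5/5 - 3*r**2/2 - 3*r.
Then F(4) - F(2) = (-2588/15) - (-404/15) = -728/5.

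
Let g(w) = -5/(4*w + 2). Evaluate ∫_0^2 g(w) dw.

An antiderivative is F(w) = -5*log(4*w + 2)/4.
Then F(2) - F(0) = (-5*log(10)/4) - (-5*log(2)/4) = -5*log(5)/4.

-5*log(5)/4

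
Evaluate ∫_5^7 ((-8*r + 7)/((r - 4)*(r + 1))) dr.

-6*log(2) - 2*log(3)

Factor the denominator: r**2 - 3*r - 4 = (r + 1)(r - 4).
Partial fractions: (-8*r + 7)/((r - 4)*(r + 1)) = -3/(r + 1) - 5/(r - 4).
An antiderivative is F(r) = -5*log(r - 4) - 3*log(r + 1).
Then F(7) - F(5) = (-9*log(2) - 5*log(3)) - (-3*log(3) - 3*log(2)) = -6*log(2) - 2*log(3).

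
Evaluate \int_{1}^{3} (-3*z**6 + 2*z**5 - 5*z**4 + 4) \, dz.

-19492/21

By the power rule, an antiderivative is F(z) = -3*z**7/7 + z**6/3 - z**5 + 4*z.
Then F(3) - F(1) = (-6477/7) - (61/21) = -19492/21.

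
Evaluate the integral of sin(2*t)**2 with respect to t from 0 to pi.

Use the identity sin^2(2*t) = (1 - cos(4*t))/2.
An antiderivative is F(t) = t/2 - sin(4*t)/8.
Then F(pi) - F(0) = (pi/2) - (0) = pi/2.

pi/2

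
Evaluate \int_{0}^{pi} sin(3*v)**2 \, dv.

pi/2

Use the identity sin^2(3*v) = (1 - cos(6*v))/2.
An antiderivative is F(v) = v/2 - sin(6*v)/12.
Then F(pi) - F(0) = (pi/2) - (0) = pi/2.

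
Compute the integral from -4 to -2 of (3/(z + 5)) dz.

An antiderivative is F(z) = 3*log(z + 5).
Then F(-2) - F(-4) = (log(27)) - (0) = log(27).

log(27)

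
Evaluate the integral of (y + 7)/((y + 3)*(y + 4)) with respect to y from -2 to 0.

Factor the denominator: y**2 + 7*y + 12 = (y + 4)(y + 3).
Partial fractions: (y + 7)/((y + 3)*(y + 4)) = -3/(y + 4) + 4/(y + 3).
An antiderivative is F(y) = 4*log(y + 3) - 3*log(y + 4).
Then F(0) - F(-2) = (log(81/64)) - (-log(8)) = log(81/8).

log(81/8)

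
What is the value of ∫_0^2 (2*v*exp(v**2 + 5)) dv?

-exp(5) + exp(9)

Let u = v**2 + 5, so du = 2*v dv. When v = 0, u = 5; when v = 2, u = 9.
The integral becomes ∫ exp(u) du from 5 to 9, with antiderivative exp(u).
Back in v: F(v) = exp(v**2 + 5).
Then F(2) - F(0) = (exp(9)) - (exp(5)) = -exp(5) + exp(9).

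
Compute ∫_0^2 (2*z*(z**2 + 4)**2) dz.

Let u = z**2 + 4, so du = 2*z dz. When z = 0, u = 4; when z = 2, u = 8.
The integral becomes ∫ u**2 du from 4 to 8, with antiderivative u**3/3.
Back in z: F(z) = (z**2 + 4)**3/3.
Then F(2) - F(0) = (512/3) - (64/3) = 448/3.

448/3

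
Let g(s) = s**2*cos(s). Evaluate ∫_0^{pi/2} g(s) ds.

-2 + pi**2/4

Integrate by parts twice (u = s^2, dv = cos(s) ds).
An antiderivative is F(s) = s**2*sin(s) + 2*s*cos(s) - 2*sin(s).
Then F(pi/2) - F(0) = (-2 + pi**2/4) - (0) = -2 + pi**2/4.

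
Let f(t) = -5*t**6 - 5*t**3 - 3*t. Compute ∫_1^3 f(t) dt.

By the power rule, an antiderivative is F(t) = -5*t**7/7 - 5*t**4/4 - 3*t**2/2.
Then F(3) - F(1) = (-46953/28) - (-97/28) = -11714/7.

-11714/7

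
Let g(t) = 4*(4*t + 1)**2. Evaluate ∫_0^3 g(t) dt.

Let u = 4*t + 1, so du = 4 dt. When t = 0, u = 1; when t = 3, u = 13.
The integral becomes ∫ u**2 du from 1 to 13, with antiderivative u**3/3.
Back in t: F(t) = (4*t + 1)**3/3.
Then F(3) - F(0) = (2197/3) - (1/3) = 732.

732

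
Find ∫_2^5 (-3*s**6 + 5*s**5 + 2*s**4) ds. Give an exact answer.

-1345581/70

By the power rule, an antiderivative is F(s) = -3*s**7/7 + 5*s**6/6 + 2*s**5/5.
Then F(5) - F(2) = (-806875/42) - (1184/105) = -1345581/70.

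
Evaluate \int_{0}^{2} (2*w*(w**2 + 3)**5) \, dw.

58460/3

Let u = w**2 + 3, so du = 2*w dw. When w = 0, u = 3; when w = 2, u = 7.
The integral becomes ∫ u**5 du from 3 to 7, with antiderivative u**6/6.
Back in w: F(w) = (w**2 + 3)**6/6.
Then F(2) - F(0) = (117649/6) - (243/2) = 58460/3.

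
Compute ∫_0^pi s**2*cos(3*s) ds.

-2*pi/9

Integrate by parts twice (u = s^2, dv = cos(3*s) ds).
An antiderivative is F(s) = s**2*sin(3*s)/3 + 2*s*cos(3*s)/9 - 2*sin(3*s)/27.
Then F(pi) - F(0) = (-2*pi/9) - (0) = -2*pi/9.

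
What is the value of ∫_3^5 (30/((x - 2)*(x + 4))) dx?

-5*log(3) + 5*log(7)

Factor the denominator: x**2 + 2*x - 8 = (x + 4)(x - 2).
Partial fractions: 30/((x - 2)*(x + 4)) = -5/(x + 4) + 5/(x - 2).
An antiderivative is F(x) = 5*log(x - 2) - 5*log(x + 4).
Then F(5) - F(3) = (-5*log(3)) - (-5*log(7)) = -5*log(3) + 5*log(7).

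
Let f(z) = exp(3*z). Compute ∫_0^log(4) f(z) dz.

21

Let u = exp(z), so du = exp(z) dz. When z = 0, u = 1; when z = log(4), u = 4.
The integral becomes ∫ u**2 du from 1 to 4, with antiderivative u**3/3.
Back in z: F(z) = exp(3*z)/3.
Then F(log(4)) - F(0) = (64/3) - (1/3) = 21.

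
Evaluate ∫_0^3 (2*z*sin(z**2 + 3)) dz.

Let u = z**2 + 3, so du = 2*z dz. When z = 0, u = 3; when z = 3, u = 12.
The integral becomes ∫ sin(u) du from 3 to 12, with antiderivative -cos(u).
Back in z: F(z) = -cos(z**2 + 3).
Then F(3) - F(0) = (-cos(12)) - (-cos(3)) = cos(3) - cos(12).

cos(3) - cos(12)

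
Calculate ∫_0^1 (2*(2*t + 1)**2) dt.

26/3

Let u = 2*t + 1, so du = 2 dt. When t = 0, u = 1; when t = 1, u = 3.
The integral becomes ∫ u**2 du from 1 to 3, with antiderivative u**3/3.
Back in t: F(t) = (2*t + 1)**3/3.
Then F(1) - F(0) = (9) - (1/3) = 26/3.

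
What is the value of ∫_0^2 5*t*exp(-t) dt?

5 - 15*exp(-2)

Integrate by parts once (u = t, dv = 5*exp(-t) dt).
An antiderivative is F(t) = (-5*t - 5)*exp(-t).
Then F(2) - F(0) = (-15*exp(-2)) - (-5) = 5 - 15*exp(-2).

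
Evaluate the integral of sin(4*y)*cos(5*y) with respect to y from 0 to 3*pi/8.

-4/9 + 5*sqrt(2 - sqrt(2))/18

Use the identity sin(4*y)cos(5*y) = [sin(9*y) + sin(-y)]/2.
An antiderivative is F(y) = cos(y)/2 - cos(9*y)/18.
Then F(3*pi/8) - F(0) = (5*sqrt(2 - sqrt(2))/18) - (4/9) = -4/9 + 5*sqrt(2 - sqrt(2))/18.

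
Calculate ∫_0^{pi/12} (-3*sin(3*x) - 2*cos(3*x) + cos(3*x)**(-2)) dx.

-2/3 + sqrt(2)/6

An antiderivative is F(x) = -2*sin(3*x)/3 + cos(3*x) + tan(3*x)/3.
Then F(pi/12) - F(0) = (sqrt(2)/6 + 1/3) - (1) = -2/3 + sqrt(2)/6.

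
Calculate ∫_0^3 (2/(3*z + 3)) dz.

An antiderivative is F(z) = 2*log(3*z + 3)/3.
Then F(3) - F(0) = (2*log(12)/3) - (2*log(3)/3) = 4*log(2)/3.

4*log(2)/3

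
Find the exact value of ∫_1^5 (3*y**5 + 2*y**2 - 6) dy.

23612/3

By the power rule, an antiderivative is F(y) = y**6/2 + 2*y**3/3 - 6*y.
Then F(5) - F(1) = (47195/6) - (-29/6) = 23612/3.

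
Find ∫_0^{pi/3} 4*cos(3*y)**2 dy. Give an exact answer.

Use the identity cos^2(3*y) = (1 + cos(6*y))/2.
An antiderivative is F(y) = 2*y + sin(6*y)/3.
Then F(pi/3) - F(0) = (2*pi/3) - (0) = 2*pi/3.

2*pi/3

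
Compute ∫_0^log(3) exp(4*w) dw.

Let u = exp(w), so du = exp(w) dw. When w = 0, u = 1; when w = log(3), u = 3.
The integral becomes ∫ u**3 du from 1 to 3, with antiderivative u**4/4.
Back in w: F(w) = exp(4*w)/4.
Then F(log(3)) - F(0) = (81/4) - (1/4) = 20.

20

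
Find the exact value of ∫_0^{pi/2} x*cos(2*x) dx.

-1/2

Integrate by parts once (u = x, dv = cos(2*x) dx).
An antiderivative is F(x) = x*sin(2*x)/2 + cos(2*x)/4.
Then F(pi/2) - F(0) = (-1/4) - (1/4) = -1/2.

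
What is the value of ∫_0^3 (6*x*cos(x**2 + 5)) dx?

-3*sin(5) + 3*sin(14)

Let u = x**2 + 5, so du = 2*x dx. When x = 0, u = 5; when x = 3, u = 14.
The integral becomes 3·∫ cos(u) du from 5 to 14, with antiderivative 3*sin(u).
Back in x: F(x) = 3*sin(x**2 + 5).
Then F(3) - F(0) = (3*sin(14)) - (3*sin(5)) = -3*sin(5) + 3*sin(14).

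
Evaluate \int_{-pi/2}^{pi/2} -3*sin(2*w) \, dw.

0

An antiderivative is F(w) = 3*cos(2*w)/2.
Then F(pi/2) - F(-pi/2) = (-3/2) - (-3/2) = 0.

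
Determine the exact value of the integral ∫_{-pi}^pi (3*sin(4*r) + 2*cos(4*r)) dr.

An antiderivative is F(r) = sin(4*r)/2 - 3*cos(4*r)/4.
Then F(pi) - F(-pi) = (-3/4) - (-3/4) = 0.

0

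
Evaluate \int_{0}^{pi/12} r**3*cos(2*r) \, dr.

Integrate by parts 3 times (u = r^3, dv = cos(2*r) dr).
An antiderivative is F(r) = r**3*sin(2*r)/2 + 3*r**2*cos(2*r)/4 - 3*r*sin(2*r)/4 - 3*cos(2*r)/8.
Then F(pi/12) - F(0) = (-3*sqrt(3)/16 - pi/32 + pi**3/6912 + sqrt(3)*pi**2/384) - (-3/8) = -3*sqrt(3)/16 - pi/32 + pi**3/6912 + sqrt(3)*pi**2/384 + 3/8.

-3*sqrt(3)/16 - pi/32 + pi**3/6912 + sqrt(3)*pi**2/384 + 3/8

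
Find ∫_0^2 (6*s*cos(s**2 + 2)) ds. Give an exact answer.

Let u = s**2 + 2, so du = 2*s ds. When s = 0, u = 2; when s = 2, u = 6.
The integral becomes 3·∫ cos(u) du from 2 to 6, with antiderivative 3*sin(u).
Back in s: F(s) = 3*sin(s**2 + 2).
Then F(2) - F(0) = (3*sin(6)) - (3*sin(2)) = -3*sin(2) + 3*sin(6).

-3*sin(2) + 3*sin(6)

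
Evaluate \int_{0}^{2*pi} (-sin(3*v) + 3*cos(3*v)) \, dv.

0

An antiderivative is F(v) = sin(3*v) + cos(3*v)/3.
Then F(2*pi) - F(0) = (1/3) - (1/3) = 0.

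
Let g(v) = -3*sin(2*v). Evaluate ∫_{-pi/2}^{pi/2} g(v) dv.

0

An antiderivative is F(v) = 3*cos(2*v)/2.
Then F(pi/2) - F(-pi/2) = (-3/2) - (-3/2) = 0.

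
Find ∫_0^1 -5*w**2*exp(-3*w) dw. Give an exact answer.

-10/27 + 85*exp(-3)/27

Integrate by parts twice (u = w^2, dv = -5*exp(-3*w) dw).
An antiderivative is F(w) = (45*w**2 + 30*w + 10)*exp(-3*w)/27.
Then F(1) - F(0) = (85*exp(-3)/27) - (10/27) = -10/27 + 85*exp(-3)/27.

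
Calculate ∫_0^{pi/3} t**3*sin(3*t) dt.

pi*(-6 + pi**2)/81

Integrate by parts 3 times (u = t^3, dv = sin(3*t) dt).
An antiderivative is F(t) = -t**3*cos(3*t)/3 + t**2*sin(3*t)/3 + 2*t*cos(3*t)/9 - 2*sin(3*t)/27.
Then F(pi/3) - F(0) = (pi*(-6 + pi**2)/81) - (0) = pi*(-6 + pi**2)/81.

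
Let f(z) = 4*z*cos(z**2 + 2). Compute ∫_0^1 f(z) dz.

Let u = z**2 + 2, so du = 2*z dz. When z = 0, u = 2; when z = 1, u = 3.
The integral becomes 2·∫ cos(u) du from 2 to 3, with antiderivative 2*sin(u).
Back in z: F(z) = 2*sin(z**2 + 2).
Then F(1) - F(0) = (2*sin(3)) - (2*sin(2)) = -2*sin(2) + 2*sin(3).

-2*sin(2) + 2*sin(3)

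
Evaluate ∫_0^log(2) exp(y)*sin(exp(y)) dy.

-cos(2) + cos(1)

Let u = exp(y), so du = exp(y) dy. When y = 0, u = 1; when y = log(2), u = 2.
The integral becomes ∫ sin(u) du from 1 to 2, with antiderivative -cos(u).
Back in y: F(y) = -cos(exp(y)).
Then F(log(2)) - F(0) = (-cos(2)) - (-cos(1)) = -cos(2) + cos(1).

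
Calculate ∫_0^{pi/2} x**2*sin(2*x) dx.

-1/2 + pi**2/8

Integrate by parts twice (u = x^2, dv = sin(2*x) dx).
An antiderivative is F(x) = -x**2*cos(2*x)/2 + x*sin(2*x)/2 + cos(2*x)/4.
Then F(pi/2) - F(0) = (-1/4 + pi**2/8) - (1/4) = -1/2 + pi**2/8.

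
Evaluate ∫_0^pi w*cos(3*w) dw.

-2/9

Integrate by parts once (u = w, dv = cos(3*w) dw).
An antiderivative is F(w) = w*sin(3*w)/3 + cos(3*w)/9.
Then F(pi) - F(0) = (-1/9) - (1/9) = -2/9.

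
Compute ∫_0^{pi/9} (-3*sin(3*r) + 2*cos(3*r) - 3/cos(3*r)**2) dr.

An antiderivative is F(r) = 2*sin(3*r)/3 + cos(3*r) - tan(3*r).
Then F(pi/9) - F(0) = (1/2 - 2*sqrt(3)/3) - (1) = -2*sqrt(3)/3 - 1/2.

-2*sqrt(3)/3 - 1/2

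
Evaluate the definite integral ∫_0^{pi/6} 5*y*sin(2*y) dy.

-5*pi/24 + 5*sqrt(3)/8

Integrate by parts once (u = y, dv = 5*sin(2*y) dy).
An antiderivative is F(y) = -5*y*cos(2*y)/2 + 5*sin(2*y)/4.
Then F(pi/6) - F(0) = (-5*pi/24 + 5*sqrt(3)/8) - (0) = -5*pi/24 + 5*sqrt(3)/8.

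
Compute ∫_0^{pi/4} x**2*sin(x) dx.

Integrate by parts twice (u = x^2, dv = sin(x) dx).
An antiderivative is F(x) = -x**2*cos(x) + 2*x*sin(x) + 2*cos(x).
Then F(pi/4) - F(0) = (sqrt(2)*(-pi**2 + 8*pi + 32)/32) - (2) = -2 - sqrt(2)*pi**2/32 + sqrt(2)*pi/4 + sqrt(2).

-2 - sqrt(2)*pi**2/32 + sqrt(2)*pi/4 + sqrt(2)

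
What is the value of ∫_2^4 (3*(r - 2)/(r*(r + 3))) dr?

Factor the denominator: r**2 + 3*r = (r + 3)r.
Partial fractions: 3*(r - 2)/(r*(r + 3)) = 5/(r + 3) - 2/r.
An antiderivative is F(r) = -2*log(r) + 5*log(r + 3).
Then F(4) - F(2) = (-4*log(2) + 5*log(7)) - (-2*log(2) + 5*log(5)) = -5*log(5) - 2*log(2) + 5*log(7).

-5*log(5) - 2*log(2) + 5*log(7)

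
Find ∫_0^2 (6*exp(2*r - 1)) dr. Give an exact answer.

-(3 - 3*exp(4))*exp(-1)

Let u = 2*r - 1, so du = 2 dr. When r = 0, u = -1; when r = 2, u = 3.
The integral becomes 3·∫ exp(u) du from -1 to 3, with antiderivative 3*exp(u).
Back in r: F(r) = 3*exp(2*r - 1).
Then F(2) - F(0) = (3*exp(3)) - (3*exp(-1)) = -(3 - 3*exp(4))*exp(-1).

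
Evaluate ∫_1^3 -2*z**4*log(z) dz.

Integrate by parts once (u = ln z, dv = -2*z**4 dz).
An antiderivative is F(z) = -2*z**5*(5*log(z) - 1)/25.
Then F(3) - F(1) = (486/25 - 486*log(3)/5) - (2/25) = 484/25 - 486*log(3)/5.

484/25 - 486*log(3)/5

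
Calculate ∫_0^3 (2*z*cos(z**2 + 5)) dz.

Let u = z**2 + 5, so du = 2*z dz. When z = 0, u = 5; when z = 3, u = 14.
The integral becomes ∫ cos(u) du from 5 to 14, with antiderivative sin(u).
Back in z: F(z) = sin(z**2 + 5).
Then F(3) - F(0) = (sin(14)) - (sin(5)) = -sin(5) + sin(14).

-sin(5) + sin(14)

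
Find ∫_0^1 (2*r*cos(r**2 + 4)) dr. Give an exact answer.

Let u = r**2 + 4, so du = 2*r dr. When r = 0, u = 4; when r = 1, u = 5.
The integral becomes ∫ cos(u) du from 4 to 5, with antiderivative sin(u).
Back in r: F(r) = sin(r**2 + 4).
Then F(1) - F(0) = (sin(5)) - (sin(4)) = sin(5) - sin(4).

sin(5) - sin(4)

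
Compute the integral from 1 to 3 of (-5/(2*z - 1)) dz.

-5*log(5)/2

An antiderivative is F(z) = -5*log(2*z - 1)/2.
Then F(3) - F(1) = (-5*log(5)/2) - (0) = -5*log(5)/2.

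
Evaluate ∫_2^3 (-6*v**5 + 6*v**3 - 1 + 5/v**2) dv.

-1703/3

By the power rule, an antiderivative is F(v) = -v**6 + 3*v**4/2 - v - 5/v.
Then F(3) - F(2) = (-3673/6) - (-89/2) = -1703/3.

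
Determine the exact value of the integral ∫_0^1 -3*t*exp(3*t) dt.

-2*exp(3)/3 - 1/3

Integrate by parts once (u = t, dv = -3*exp(3*t) dt).
An antiderivative is F(t) = (-3*t + 1)*exp(3*t)/3.
Then F(1) - F(0) = (-2*exp(3)/3) - (1/3) = -2*exp(3)/3 - 1/3.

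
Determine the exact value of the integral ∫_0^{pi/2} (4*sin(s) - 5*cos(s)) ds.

An antiderivative is F(s) = -5*sin(s) - 4*cos(s).
Then F(pi/2) - F(0) = (-5) - (-4) = -1.

-1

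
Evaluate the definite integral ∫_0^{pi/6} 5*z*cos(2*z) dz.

-5/8 + 5*sqrt(3)*pi/24

Integrate by parts once (u = z, dv = 5*cos(2*z) dz).
An antiderivative is F(z) = 5*z*sin(2*z)/2 + 5*cos(2*z)/4.
Then F(pi/6) - F(0) = (5/8 + 5*sqrt(3)*pi/24) - (5/4) = -5/8 + 5*sqrt(3)*pi/24.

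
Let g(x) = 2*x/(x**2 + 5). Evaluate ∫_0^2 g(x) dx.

log(9/5)

Let u = x**2 + 5, so du = 2*x dx. When x = 0, u = 5; when x = 2, u = 9.
The integral becomes ∫ 1/u du from 5 to 9, with antiderivative log(u).
Back in x: F(x) = log(x**2 + 5).
Then F(2) - F(0) = (log(9)) - (log(5)) = log(9/5).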